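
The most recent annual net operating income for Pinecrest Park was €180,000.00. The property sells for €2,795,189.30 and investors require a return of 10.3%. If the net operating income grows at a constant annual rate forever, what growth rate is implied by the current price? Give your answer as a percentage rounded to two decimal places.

3.63%

P = D₀(1+g)/(r−g) ⇒ P(r−g) = D₀(1+g) ⇒ g(P+D₀) = P·r − D₀
g = (P·r − D₀)/(P + D₀) = (€2,795,189.30×0.103 − €180,000.00) / (€2,795,189.30 + €180,000.00) = 0.036268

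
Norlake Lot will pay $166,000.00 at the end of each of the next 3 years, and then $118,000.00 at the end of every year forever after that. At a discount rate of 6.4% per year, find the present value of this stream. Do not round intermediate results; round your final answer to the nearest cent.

PV of 3-year annuity: $166,000.00 × [1 − (1+0.064)^−3] / 0.064 = 440456.49626
Perpetuity value at year 3: $118,000.00 / 0.064 = 1843750.00000
PV of perpetuity: 1843750.00000 / (1+0.064)^3 = 1530654.41832
Total PV = 440456.49626 + 1530654.41832 = 1971110.91458

$1971110.91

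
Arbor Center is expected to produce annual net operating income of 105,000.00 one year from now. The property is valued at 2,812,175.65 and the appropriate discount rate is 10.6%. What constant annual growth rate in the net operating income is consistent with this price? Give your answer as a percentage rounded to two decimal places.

6.87%

P = D₁/(r−g) ⇒ g = r − D₁/P = 0.106 − 105,000.00/2,812,175.65 = 0.068662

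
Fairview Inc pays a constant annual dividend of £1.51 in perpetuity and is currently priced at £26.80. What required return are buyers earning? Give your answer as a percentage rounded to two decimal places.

P = C/r ⇒ r = C/P = £1.51/£26.80 = 0.056343

5.63%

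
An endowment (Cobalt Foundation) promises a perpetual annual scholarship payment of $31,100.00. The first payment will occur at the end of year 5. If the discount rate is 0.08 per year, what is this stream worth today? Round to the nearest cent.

$285742.86

Value at end of year 4: C / r = $31,100.00 / 0.08 = $388,750.0000
Discount to today: PV = $388,750.0000 / (1 + 0.08)^4 = $388,750.0000 / 1.360489 = $285,742.86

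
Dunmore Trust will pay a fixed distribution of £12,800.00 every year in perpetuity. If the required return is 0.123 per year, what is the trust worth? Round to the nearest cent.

Level perpetuity: PV = C / r = £12,800.00 / 0.123 = £104,065.04

£104065.04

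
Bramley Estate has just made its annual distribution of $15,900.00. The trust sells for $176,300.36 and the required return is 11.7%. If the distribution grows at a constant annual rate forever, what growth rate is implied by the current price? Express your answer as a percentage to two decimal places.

P = D₀(1+g)/(r−g) ⇒ P(r−g) = D₀(1+g) ⇒ g(P+D₀) = P·r − D₀
g = (P·r − D₀)/(P + D₀) = ($176,300.36×0.117 − $15,900.00) / ($176,300.36 + $15,900.00) = 0.024595

2.46%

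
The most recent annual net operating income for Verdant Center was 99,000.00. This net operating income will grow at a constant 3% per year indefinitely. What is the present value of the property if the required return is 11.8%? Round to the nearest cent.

D₁ = D₀ × (1 + g) = 99,000.00 × 1.03 = 101,970.0000
Growing perpetuity: P = D₁ / (r − g) = 101,970.0000 / (0.118 − 0.03) = 1,158,750.00

1158750.00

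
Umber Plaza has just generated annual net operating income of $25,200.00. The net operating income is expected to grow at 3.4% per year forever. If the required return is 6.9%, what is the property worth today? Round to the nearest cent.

D₁ = D₀ × (1 + g) = $25,200.00 × 1.034 = $26,056.8000
Growing perpetuity: P = D₁ / (r − g) = $26,056.8000 / (0.069 − 0.034) = $744,480.00

$744480.00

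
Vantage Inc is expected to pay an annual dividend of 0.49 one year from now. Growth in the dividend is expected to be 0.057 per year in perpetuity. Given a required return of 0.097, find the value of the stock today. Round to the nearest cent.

12.25

Growing perpetuity: P = D₁ / (r − g) = 0.4900 / (0.097 − 0.057) = 12.25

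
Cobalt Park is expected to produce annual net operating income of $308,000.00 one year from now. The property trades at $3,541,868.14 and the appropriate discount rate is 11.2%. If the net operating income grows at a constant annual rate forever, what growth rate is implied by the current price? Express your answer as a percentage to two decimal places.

2.50%

P = D₁/(r−g) ⇒ g = r − D₁/P = 0.112 − $308,000.00/$3,541,868.14 = 0.025040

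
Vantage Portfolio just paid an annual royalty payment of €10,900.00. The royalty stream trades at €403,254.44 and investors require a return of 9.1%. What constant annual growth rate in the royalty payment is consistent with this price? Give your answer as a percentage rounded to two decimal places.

P = D₀(1+g)/(r−g) ⇒ P(r−g) = D₀(1+g) ⇒ g(P+D₀) = P·r − D₀
g = (P·r − D₀)/(P + D₀) = (€403,254.44×0.091 − €10,900.00) / (€403,254.44 + €10,900.00) = 0.062286

6.23%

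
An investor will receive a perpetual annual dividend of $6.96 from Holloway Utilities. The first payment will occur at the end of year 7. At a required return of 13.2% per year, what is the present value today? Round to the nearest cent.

Value at end of year 6: C / r = $6.96 / 0.132 = $52.7273
Discount to today: PV = $52.7273 / (1 + 0.132)^6 = $52.7273 / 2.104159 = $25.06

$25.06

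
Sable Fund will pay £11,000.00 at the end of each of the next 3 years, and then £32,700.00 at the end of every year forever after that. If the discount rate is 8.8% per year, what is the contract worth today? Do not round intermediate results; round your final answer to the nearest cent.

PV of 3-year annuity: £11,000.00 × [1 − (1+0.088)^−3] / 0.088 = 27943.79031
Perpetuity value at year 3: £32,700.00 / 0.088 = 371590.90909
PV of perpetuity: 371590.90909 / (1+0.088)^3 = 288521.64153
Total PV = 27943.79031 + 288521.64153 = 316465.43184

£316465.43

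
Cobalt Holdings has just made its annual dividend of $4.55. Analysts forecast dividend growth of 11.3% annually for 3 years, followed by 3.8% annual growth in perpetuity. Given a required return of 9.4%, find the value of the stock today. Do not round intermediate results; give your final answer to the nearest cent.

$102.94

D_1 = 5.06415
D_2 = 5.63640
D_3 = 6.27331
Terminal value at year 3: TV = D_3×(1+g_2)/(r−g_2) = 6.51170/0.056 = 116.28032
P_0 = D_1/(1+r)^1 + D_2/(1+r)^2 + D_3/(1+r)^3 + TV/(1+r)^3
    = 4.62902 + 4.70942 + 4.79121 + 88.80844 = 102.93809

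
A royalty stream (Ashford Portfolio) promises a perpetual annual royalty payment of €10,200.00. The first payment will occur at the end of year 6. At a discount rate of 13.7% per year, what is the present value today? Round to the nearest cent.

€39181.16

Value at end of year 5: C / r = €10,200.00 / 0.137 = €74,452.5547
Discount to today: PV = €74,452.5547 / (1 + 0.137)^5 = €74,452.5547 / 1.900213 = €39,181.16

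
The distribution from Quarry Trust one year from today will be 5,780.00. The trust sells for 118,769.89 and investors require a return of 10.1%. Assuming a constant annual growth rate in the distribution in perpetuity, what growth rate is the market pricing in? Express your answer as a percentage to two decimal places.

P = D₁/(r−g) ⇒ g = r − D₁/P = 0.101 − 5,780.00/118,769.89 = 0.052334

5.23%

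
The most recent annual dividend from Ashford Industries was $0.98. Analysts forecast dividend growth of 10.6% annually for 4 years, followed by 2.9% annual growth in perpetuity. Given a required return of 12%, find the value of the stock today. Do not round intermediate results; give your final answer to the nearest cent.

D_1 = 1.08388
D_2 = 1.19877
D_3 = 1.32584
D_4 = 1.46638
Terminal value at year 4: TV = D_4×(1+g_2)/(r−g_2) = 1.50891/0.091 = 16.58138
P_0 = D_1/(1+r)^1 + D_2/(1+r)^2 + D_3/(1+r)^3 + D_4/(1+r)^4 + TV/(1+r)^4
    = 0.96775 + 0.95565 + 0.94371 + 0.93191 + 10.53776 = 14.33679

$14.34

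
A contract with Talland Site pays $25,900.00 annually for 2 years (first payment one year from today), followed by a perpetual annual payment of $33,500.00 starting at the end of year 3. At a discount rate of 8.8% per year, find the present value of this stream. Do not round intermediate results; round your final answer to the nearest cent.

PV of 2-year annuity: $25,900.00 × [1 − (1+0.088)^−2] / 0.088 = 45684.87781
Perpetuity value at year 2: $33,500.00 / 0.088 = 380681.81818
PV of perpetuity: 380681.81818 / (1+0.088)^2 = 321591.33916
Total PV = 45684.87781 + 321591.33916 = 367276.21697

$367276.22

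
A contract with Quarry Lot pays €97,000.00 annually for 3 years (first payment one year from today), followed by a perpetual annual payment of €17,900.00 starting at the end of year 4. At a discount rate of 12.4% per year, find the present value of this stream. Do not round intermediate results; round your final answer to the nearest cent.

PV of 3-year annuity: €97,000.00 × [1 − (1+0.124)^−3] / 0.124 = 231385.53557
Perpetuity value at year 3: €17,900.00 / 0.124 = 144354.83871
PV of perpetuity: 144354.83871 / (1+0.124)^3 = 101655.85843
Total PV = 231385.53557 + 101655.85843 = 333041.39400

€333041.39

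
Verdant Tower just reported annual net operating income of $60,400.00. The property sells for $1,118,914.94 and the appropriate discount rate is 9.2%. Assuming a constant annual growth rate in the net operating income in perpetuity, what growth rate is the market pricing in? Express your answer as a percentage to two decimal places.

P = D₀(1+g)/(r−g) ⇒ P(r−g) = D₀(1+g) ⇒ g(P+D₀) = P·r − D₀
g = (P·r − D₀)/(P + D₀) = ($1,118,914.94×0.092 − $60,400.00) / ($1,118,914.94 + $60,400.00) = 0.036072

3.61%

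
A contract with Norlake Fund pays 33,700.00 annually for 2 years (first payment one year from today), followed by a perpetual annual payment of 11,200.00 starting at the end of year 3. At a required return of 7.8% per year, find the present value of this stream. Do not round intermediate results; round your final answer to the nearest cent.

183823.50

PV of 2-year annuity: 33,700.00 × [1 − (1+0.078)^−2] / 0.078 = 60261.22036
Perpetuity value at year 2: 11,200.00 / 0.078 = 143589.74359
PV of perpetuity: 143589.74359 / (1+0.078)^2 = 123562.27570
Total PV = 60261.22036 + 123562.27570 = 183823.49606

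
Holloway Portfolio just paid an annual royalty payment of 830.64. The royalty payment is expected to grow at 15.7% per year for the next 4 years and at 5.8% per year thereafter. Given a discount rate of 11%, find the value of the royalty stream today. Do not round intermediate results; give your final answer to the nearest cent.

23639.20

D_1 = 961.05048
D_2 = 1111.93541
D_3 = 1286.50926
D_4 = 1488.49122
Terminal value at year 4: TV = D_4×(1+g_2)/(r−g_2) = 1574.82371/0.052 = 30285.07133
P_0 = D_1/(1+r)^1 + D_2/(1+r)^2 + D_3/(1+r)^3 + D_4/(1+r)^4 + TV/(1+r)^4
    = 865.81124 + 902.47172 + 940.68449 + 980.51527 + 19949.71454 = 23639.19726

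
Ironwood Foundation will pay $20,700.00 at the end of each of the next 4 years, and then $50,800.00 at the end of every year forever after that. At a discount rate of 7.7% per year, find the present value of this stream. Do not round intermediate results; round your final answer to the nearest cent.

$559375.87

PV of 4-year annuity: $20,700.00 × [1 − (1+0.077)^−4] / 0.077 = 69021.35871
Perpetuity value at year 4: $50,800.00 / 0.077 = 659740.25974
PV of perpetuity: 659740.25974 / (1+0.077)^4 = 490354.50986
Total PV = 69021.35871 + 490354.50986 = 559375.86857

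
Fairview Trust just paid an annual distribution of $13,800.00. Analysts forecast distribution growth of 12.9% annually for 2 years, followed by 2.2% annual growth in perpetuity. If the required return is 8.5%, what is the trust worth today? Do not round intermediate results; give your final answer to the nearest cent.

$271693.34

D_1 = 15580.20000
D_2 = 17590.04580
Terminal value at year 2: TV = D_2×(1+g_2)/(r−g_2) = 17977.02681/0.063 = 285349.63187
P_0 = D_1/(1+r)^1 + D_2/(1+r)^2 + TV/(1+r)^2
    = 14359.63134 + 14941.95740 + 242391.75337 = 271693.34211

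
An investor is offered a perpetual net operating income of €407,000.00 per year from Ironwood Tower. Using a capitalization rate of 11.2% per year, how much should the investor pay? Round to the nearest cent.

€3633928.57

Level perpetuity: PV = C / r = €407,000.00 / 0.112 = €3,633,928.57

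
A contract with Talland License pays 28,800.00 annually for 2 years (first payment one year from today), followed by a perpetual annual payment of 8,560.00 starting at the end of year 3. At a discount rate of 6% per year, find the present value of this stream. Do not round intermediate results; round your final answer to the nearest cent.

PV of 2-year annuity: 28,800.00 × [1 − (1+0.06)^−2] / 0.06 = 52801.70879
Perpetuity value at year 2: 8,560.00 / 0.06 = 142666.66667
PV of perpetuity: 142666.66667 / (1+0.06)^2 = 126972.82544
Total PV = 52801.70879 + 126972.82544 = 179774.53424

179774.53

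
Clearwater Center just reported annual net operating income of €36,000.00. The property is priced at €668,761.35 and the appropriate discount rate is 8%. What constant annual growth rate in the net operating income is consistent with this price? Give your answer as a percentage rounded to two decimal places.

2.48%

P = D₀(1+g)/(r−g) ⇒ P(r−g) = D₀(1+g) ⇒ g(P+D₀) = P·r − D₀
g = (P·r − D₀)/(P + D₀) = (€668,761.35×0.08 − €36,000.00) / (€668,761.35 + €36,000.00) = 0.024832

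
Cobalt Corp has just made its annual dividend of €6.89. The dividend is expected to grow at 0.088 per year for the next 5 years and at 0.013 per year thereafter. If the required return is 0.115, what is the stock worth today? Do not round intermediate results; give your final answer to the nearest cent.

€92.56

D_1 = 7.49632
D_2 = 8.15600
D_3 = 8.87372
D_4 = 9.65461
D_5 = 10.50422
Terminal value at year 5: TV = D_5×(1+g_2)/(r−g_2) = 10.64077/0.102 = 104.32130
P_0 = D_1/(1+r)^1 + D_2/(1+r)^2 + D_3/(1+r)^3 + D_4/(1+r)^4 + D_5/(1+r)^5 + TV/(1+r)^5
    = 6.72316 + 6.56035 + 6.40149 + 6.24648 + 6.09522 + 60.53390 = 92.56060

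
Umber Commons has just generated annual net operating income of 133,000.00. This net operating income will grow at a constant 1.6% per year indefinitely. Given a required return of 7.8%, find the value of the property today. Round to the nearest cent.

2179483.87

D₁ = D₀ × (1 + g) = 133,000.00 × 1.016 = 135,128.0000
Growing perpetuity: P = D₁ / (r − g) = 135,128.0000 / (0.078 − 0.016) = 2,179,483.87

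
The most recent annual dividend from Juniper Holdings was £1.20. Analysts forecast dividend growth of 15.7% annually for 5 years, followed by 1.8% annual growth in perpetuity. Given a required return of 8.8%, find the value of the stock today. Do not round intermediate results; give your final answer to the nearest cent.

£30.98

D_1 = 1.38840
D_2 = 1.60638
D_3 = 1.85858
D_4 = 2.15038
D_5 = 2.48799
Terminal value at year 5: TV = D_5×(1+g_2)/(r−g_2) = 2.53277/0.07 = 36.18243
P_0 = D_1/(1+r)^1 + D_2/(1+r)^2 + D_3/(1+r)^3 + D_4/(1+r)^4 + D_5/(1+r)^5 + TV/(1+r)^5
    = 1.27610 + 1.35703 + 1.44309 + 1.53461 + 1.63194 + 23.73304 = 30.97582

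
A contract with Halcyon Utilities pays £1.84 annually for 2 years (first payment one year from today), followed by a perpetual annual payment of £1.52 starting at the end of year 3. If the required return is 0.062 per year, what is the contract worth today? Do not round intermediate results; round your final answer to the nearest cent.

£25.10

PV of 2-year annuity: £1.84 × [1 − (1+0.062)^−2] / 0.062 = 3.36401
Perpetuity value at year 2: £1.52 / 0.062 = 24.51613
PV of perpetuity: 24.51613 / (1+0.062)^2 = 21.73716
Total PV = 3.36401 + 21.73716 = 25.10117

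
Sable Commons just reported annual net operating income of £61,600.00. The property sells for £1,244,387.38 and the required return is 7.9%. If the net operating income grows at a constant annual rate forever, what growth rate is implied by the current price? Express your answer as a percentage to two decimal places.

2.81%

P = D₀(1+g)/(r−g) ⇒ P(r−g) = D₀(1+g) ⇒ g(P+D₀) = P·r − D₀
g = (P·r − D₀)/(P + D₀) = (£1,244,387.38×0.079 − £61,600.00) / (£1,244,387.38 + £61,600.00) = 0.028106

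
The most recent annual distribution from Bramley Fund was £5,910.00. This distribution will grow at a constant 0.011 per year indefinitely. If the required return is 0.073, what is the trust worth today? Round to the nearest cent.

£96371.13

D₁ = D₀ × (1 + g) = £5,910.00 × 1.011 = £5,975.0100
Growing perpetuity: P = D₁ / (r − g) = £5,975.0100 / (0.073 − 0.011) = £96,371.13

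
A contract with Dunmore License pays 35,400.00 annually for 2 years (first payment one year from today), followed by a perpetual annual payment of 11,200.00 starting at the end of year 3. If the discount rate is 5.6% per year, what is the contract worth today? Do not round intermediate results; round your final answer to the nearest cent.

PV of 2-year annuity: 35,400.00 × [1 − (1+0.056)^−2] / 0.056 = 65267.73416
Perpetuity value at year 2: 11,200.00 / 0.056 = 200000.00000
PV of perpetuity: 200000.00000 / (1+0.056)^2 = 179350.32140
Total PV = 65267.73416 + 179350.32140 = 244618.05556

244618.06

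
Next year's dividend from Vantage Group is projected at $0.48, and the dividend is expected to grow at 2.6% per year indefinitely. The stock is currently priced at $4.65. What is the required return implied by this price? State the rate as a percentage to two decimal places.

P = D₁/(r − g) ⇒ r = D₁/P + g = $0.4800/$4.65 + 0.026 = 0.103226 + 0.026 = 0.129226

12.92%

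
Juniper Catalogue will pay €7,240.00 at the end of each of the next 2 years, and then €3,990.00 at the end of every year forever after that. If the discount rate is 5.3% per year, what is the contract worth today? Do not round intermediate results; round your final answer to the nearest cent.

PV of 2-year annuity: €7,240.00 × [1 − (1+0.053)^−2] / 0.053 = 13405.12207
Perpetuity value at year 2: €3,990.00 / 0.053 = 75283.01887
PV of perpetuity: 75283.01887 / (1+0.053)^2 = 67895.38944
Total PV = 13405.12207 + 67895.38944 = 81300.51151

€81300.51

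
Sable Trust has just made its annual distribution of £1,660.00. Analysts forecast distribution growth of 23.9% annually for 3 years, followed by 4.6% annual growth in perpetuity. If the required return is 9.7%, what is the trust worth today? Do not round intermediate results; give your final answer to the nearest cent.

D_1 = 2056.74000
D_2 = 2548.30086
D_3 = 3157.34477
Terminal value at year 3: TV = D_3×(1+g_2)/(r−g_2) = 3302.58262/0.051 = 64756.52205
P_0 = D_1/(1+r)^1 + D_2/(1+r)^2 + D_3/(1+r)^3 + TV/(1+r)^3
    = 1874.87694 + 2117.56839 + 2391.67478 + 49052.78084 = 55436.90095

£55436.90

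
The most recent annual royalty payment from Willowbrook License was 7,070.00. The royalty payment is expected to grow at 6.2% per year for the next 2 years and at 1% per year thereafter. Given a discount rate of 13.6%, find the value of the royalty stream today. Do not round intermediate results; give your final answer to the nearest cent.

D_1 = 7508.34000
D_2 = 7973.85708
Terminal value at year 2: TV = D_2×(1+g_2)/(r−g_2) = 8053.59565/0.126 = 63917.42580
P_0 = D_1/(1+r)^1 + D_2/(1+r)^2 + TV/(1+r)^2
    = 6609.45423 + 6178.90879 + 49529.34825 = 62317.71127

62317.71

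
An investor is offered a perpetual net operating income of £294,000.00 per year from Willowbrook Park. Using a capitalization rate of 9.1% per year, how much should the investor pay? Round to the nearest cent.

Level perpetuity: PV = C / r = £294,000.00 / 0.091 = £3,230,769.23

£3230769.23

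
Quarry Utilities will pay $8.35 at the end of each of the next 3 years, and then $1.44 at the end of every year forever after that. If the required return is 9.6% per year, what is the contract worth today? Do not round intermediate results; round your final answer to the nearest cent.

$32.31

PV of 3-year annuity: $8.35 × [1 − (1+0.096)^−3] / 0.096 = 20.91232
Perpetuity value at year 3: $1.44 / 0.096 = 15.00000
PV of perpetuity: 15.00000 / (1+0.096)^3 = 11.39356
Total PV = 20.91232 + 11.39356 = 32.30588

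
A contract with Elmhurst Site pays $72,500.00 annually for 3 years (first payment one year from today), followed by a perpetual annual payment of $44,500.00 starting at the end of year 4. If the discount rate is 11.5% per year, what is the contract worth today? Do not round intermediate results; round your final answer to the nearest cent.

PV of 3-year annuity: $72,500.00 × [1 − (1+0.115)^−3] / 0.115 = 175639.90551
Perpetuity value at year 3: $44,500.00 / 0.115 = 386956.52174
PV of perpetuity: 386956.52174 / (1+0.115)^3 = 279149.95905
Total PV = 175639.90551 + 279149.95905 = 454789.86456

$454789.86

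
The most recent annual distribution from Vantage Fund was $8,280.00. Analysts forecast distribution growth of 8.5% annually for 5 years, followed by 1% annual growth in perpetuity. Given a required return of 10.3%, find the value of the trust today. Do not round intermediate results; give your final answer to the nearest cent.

D_1 = 8983.80000
D_2 = 9747.42300
D_3 = 10575.95396
D_4 = 11474.91004
D_5 = 12450.27739
Terminal value at year 5: TV = D_5×(1+g_2)/(r−g_2) = 12574.78017/0.093 = 135212.68999
P_0 = D_1/(1+r)^1 + D_2/(1+r)^2 + D_3/(1+r)^3 + D_4/(1+r)^4 + D_5/(1+r)^5 + TV/(1+r)^5
    = 8144.87761 + 8011.96029 + 7881.21207 + 7752.59755 + 7626.08191 + 82820.88954 = 122237.61897

$122237.62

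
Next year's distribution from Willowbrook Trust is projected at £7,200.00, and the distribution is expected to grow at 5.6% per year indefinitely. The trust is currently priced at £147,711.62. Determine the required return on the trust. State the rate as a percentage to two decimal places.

P = D₁/(r − g) ⇒ r = D₁/P + g = £7,200.0000/£147,711.62 + 0.056 = 0.048744 + 0.056 = 0.104744

10.47%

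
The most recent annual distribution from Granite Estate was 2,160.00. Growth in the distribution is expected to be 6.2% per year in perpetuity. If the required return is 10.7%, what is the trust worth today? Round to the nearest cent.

50976.00

D₁ = D₀ × (1 + g) = 2,160.00 × 1.062 = 2,293.9200
Growing perpetuity: P = D₁ / (r − g) = 2,293.9200 / (0.107 − 0.062) = 50,976.00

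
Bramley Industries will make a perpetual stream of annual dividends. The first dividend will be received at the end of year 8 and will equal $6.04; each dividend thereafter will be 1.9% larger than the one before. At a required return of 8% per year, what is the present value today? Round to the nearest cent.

$57.78

Value at end of year 7: C₁ / (r − g) = $6.04 / (0.08 − 0.019) = $99.0164
Discount to today: PV = $99.0164 / (1 + 0.08)^7 = $99.0164 / 1.713824 = $57.78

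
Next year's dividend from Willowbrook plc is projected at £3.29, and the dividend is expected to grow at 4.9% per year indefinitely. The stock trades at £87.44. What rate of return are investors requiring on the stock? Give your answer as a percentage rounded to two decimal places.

8.66%

P = D₁/(r − g) ⇒ r = D₁/P + g = £3.2900/£87.44 + 0.049 = 0.037626 + 0.049 = 0.086626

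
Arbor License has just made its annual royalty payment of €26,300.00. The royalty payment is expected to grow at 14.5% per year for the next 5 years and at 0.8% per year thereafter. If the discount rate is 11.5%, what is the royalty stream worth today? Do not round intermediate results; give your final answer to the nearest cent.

€425437.20

D_1 = 30113.50000
D_2 = 34479.95750
D_3 = 39479.55134
D_4 = 45204.08628
D_5 = 51758.67879
Terminal value at year 5: TV = D_5×(1+g_2)/(r−g_2) = 52172.74822/0.107 = 487595.77778
P_0 = D_1/(1+r)^1 + D_2/(1+r)^2 + D_3/(1+r)^3 + D_4/(1+r)^4 + D_5/(1+r)^5 + TV/(1+r)^5
    = 27007.62332 + 27734.28583 + 28480.49980 + 29246.79127 + 30033.70045 + 282934.29961 = 425437.20028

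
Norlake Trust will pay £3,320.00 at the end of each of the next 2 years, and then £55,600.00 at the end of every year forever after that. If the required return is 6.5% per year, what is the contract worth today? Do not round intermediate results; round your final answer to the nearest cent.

PV of 2-year annuity: £3,320.00 × [1 − (1+0.065)^−2] / 0.065 = 6044.47971
Perpetuity value at year 2: £55,600.00 / 0.065 = 855384.61538
PV of perpetuity: 855384.61538 / (1+0.065)^2 = 754157.78649
Total PV = 6044.47971 + 754157.78649 = 760202.26620

£760202.27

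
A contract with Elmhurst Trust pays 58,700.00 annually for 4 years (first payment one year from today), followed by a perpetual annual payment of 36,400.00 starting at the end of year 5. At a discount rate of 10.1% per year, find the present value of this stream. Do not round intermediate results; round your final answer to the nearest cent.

PV of 4-year annuity: 58,700.00 × [1 − (1+0.101)^−4] / 0.101 = 185669.02725
Perpetuity value at year 4: 36,400.00 / 0.101 = 360396.03960
PV of perpetuity: 360396.03960 / (1+0.101)^4 = 245262.26462
Total PV = 185669.02725 + 245262.26462 = 430931.29186

430931.29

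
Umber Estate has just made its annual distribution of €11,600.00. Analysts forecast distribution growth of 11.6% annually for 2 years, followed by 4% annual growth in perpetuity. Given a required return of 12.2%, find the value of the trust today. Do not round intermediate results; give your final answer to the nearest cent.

D_1 = 12945.60000
D_2 = 14447.28960
Terminal value at year 2: TV = D_2×(1+g_2)/(r−g_2) = 15025.18118/0.082 = 183233.91688
P_0 = D_1/(1+r)^1 + D_2/(1+r)^2 + TV/(1+r)^2
    = 11537.96791 + 11476.26755 + 145552.66163 = 168566.89709

€168566.90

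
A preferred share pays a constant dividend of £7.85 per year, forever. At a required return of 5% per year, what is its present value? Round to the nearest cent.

Level perpetuity: PV = C / r = £7.85 / 0.05 = £157.00

£157.00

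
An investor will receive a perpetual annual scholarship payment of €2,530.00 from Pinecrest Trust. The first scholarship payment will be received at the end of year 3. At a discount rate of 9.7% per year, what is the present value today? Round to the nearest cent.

€21673.82

Value at end of year 2: C / r = €2,530.00 / 0.097 = €26,082.4742
Discount to today: PV = €26,082.4742 / (1 + 0.097)^2 = €26,082.4742 / 1.203409 = €21,673.82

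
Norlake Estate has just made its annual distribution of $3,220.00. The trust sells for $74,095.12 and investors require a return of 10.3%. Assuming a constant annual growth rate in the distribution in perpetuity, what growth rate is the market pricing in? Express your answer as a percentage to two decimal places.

P = D₀(1+g)/(r−g) ⇒ P(r−g) = D₀(1+g) ⇒ g(P+D₀) = P·r − D₀
g = (P·r − D₀)/(P + D₀) = ($74,095.12×0.103 − $3,220.00) / ($74,095.12 + $3,220.00) = 0.057063

5.71%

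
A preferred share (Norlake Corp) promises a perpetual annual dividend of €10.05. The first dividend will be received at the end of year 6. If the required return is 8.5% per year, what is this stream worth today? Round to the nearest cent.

€78.63

Value at end of year 5: C / r = €10.05 / 0.085 = €118.2353
Discount to today: PV = €118.2353 / (1 + 0.085)^5 = €118.2353 / 1.503657 = €78.63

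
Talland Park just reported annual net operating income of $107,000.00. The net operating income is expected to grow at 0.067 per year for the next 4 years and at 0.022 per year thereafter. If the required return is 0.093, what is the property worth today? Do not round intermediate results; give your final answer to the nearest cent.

$1801938.11

D_1 = 114169.00000
D_2 = 121818.32300
D_3 = 129980.15064
D_4 = 138688.82073
Terminal value at year 4: TV = D_4×(1+g_2)/(r−g_2) = 141739.97479/0.071 = 1996337.67310
P_0 = D_1/(1+r)^1 + D_2/(1+r)^2 + D_3/(1+r)^3 + D_4/(1+r)^4 + TV/(1+r)^4
    = 104454.71180 + 101969.97026 + 99544.33510 + 97176.40032 + 1398792.69198 = 1801938.10947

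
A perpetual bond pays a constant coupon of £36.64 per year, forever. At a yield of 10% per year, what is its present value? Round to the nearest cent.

Level perpetuity: PV = C / r = £36.64 / 0.1 = £366.40

£366.40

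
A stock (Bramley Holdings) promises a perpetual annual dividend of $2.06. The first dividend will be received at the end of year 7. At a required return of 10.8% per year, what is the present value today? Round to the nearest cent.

$10.31

Value at end of year 6: C / r = $2.06 / 0.108 = $19.0741
Discount to today: PV = $19.0741 / (1 + 0.108)^6 = $19.0741 / 1.850285 = $10.31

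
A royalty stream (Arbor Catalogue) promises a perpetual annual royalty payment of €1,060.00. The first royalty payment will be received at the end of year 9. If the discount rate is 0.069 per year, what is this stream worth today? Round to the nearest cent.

€9008.14

Value at end of year 8: C / r = €1,060.00 / 0.069 = €15,362.3188
Discount to today: PV = €15,362.3188 / (1 + 0.069)^8 = €15,362.3188 / 1.705382 = €9,008.14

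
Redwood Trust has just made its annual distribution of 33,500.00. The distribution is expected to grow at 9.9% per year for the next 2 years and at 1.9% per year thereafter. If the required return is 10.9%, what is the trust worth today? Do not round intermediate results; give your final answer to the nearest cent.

D_1 = 36816.50000
D_2 = 40461.33350
Terminal value at year 2: TV = D_2×(1+g_2)/(r−g_2) = 41230.09884/0.09 = 458112.20929
P_0 = D_1/(1+r)^1 + D_2/(1+r)^2 + TV/(1+r)^2
    = 33197.92606 + 32898.57596 + 372484.98781 = 438581.48983

438581.49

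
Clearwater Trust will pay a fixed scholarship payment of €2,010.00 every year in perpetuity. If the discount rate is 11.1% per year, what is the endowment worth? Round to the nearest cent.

€18108.11

Level perpetuity: PV = C / r = €2,010.00 / 0.111 = €18,108.11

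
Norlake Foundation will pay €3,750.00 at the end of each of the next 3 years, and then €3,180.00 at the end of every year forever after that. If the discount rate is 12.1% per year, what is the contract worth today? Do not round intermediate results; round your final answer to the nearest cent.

€27647.69

PV of 3-year annuity: €3,750.00 × [1 − (1+0.121)^−3] / 0.121 = 8991.41240
Perpetuity value at year 3: €3,180.00 / 0.121 = 26280.99174
PV of perpetuity: 26280.99174 / (1+0.121)^3 = 18656.27402
Total PV = 8991.41240 + 18656.27402 = 27647.68642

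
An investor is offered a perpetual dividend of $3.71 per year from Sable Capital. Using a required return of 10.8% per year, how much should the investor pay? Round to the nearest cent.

Level perpetuity: PV = C / r = $3.71 / 0.108 = $34.35

$34.35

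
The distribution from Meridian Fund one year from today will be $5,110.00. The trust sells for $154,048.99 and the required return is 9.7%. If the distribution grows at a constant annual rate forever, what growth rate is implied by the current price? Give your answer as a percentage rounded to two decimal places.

6.38%

P = D₁/(r−g) ⇒ g = r − D₁/P = 0.097 − $5,110.00/$154,048.99 = 0.063829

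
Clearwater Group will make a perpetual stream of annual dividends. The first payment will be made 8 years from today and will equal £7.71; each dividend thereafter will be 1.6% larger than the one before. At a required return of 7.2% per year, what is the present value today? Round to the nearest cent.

£84.63

Value at end of year 7: C₁ / (r − g) = £7.71 / (0.072 − 0.016) = £137.6786
Discount to today: PV = £137.6786 / (1 + 0.072)^7 = £137.6786 / 1.626910 = £84.63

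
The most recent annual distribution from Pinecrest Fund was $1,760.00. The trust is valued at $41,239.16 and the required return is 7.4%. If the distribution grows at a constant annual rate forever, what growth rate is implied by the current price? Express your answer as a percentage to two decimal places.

3.00%

P = D₀(1+g)/(r−g) ⇒ P(r−g) = D₀(1+g) ⇒ g(P+D₀) = P·r − D₀
g = (P·r − D₀)/(P + D₀) = ($41,239.16×0.074 − $1,760.00) / ($41,239.16 + $1,760.00) = 0.030040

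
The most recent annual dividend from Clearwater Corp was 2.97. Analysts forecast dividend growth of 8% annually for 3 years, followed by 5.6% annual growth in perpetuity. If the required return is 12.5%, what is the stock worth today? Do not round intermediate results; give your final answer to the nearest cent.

48.43

D_1 = 3.20760
D_2 = 3.46421
D_3 = 3.74134
Terminal value at year 3: TV = D_3×(1+g_2)/(r−g_2) = 3.95086/0.069 = 57.25884
P_0 = D_1/(1+r)^1 + D_2/(1+r)^2 + D_3/(1+r)^3 + TV/(1+r)^3
    = 2.85120 + 2.73715 + 2.62767 + 40.21471 = 48.43073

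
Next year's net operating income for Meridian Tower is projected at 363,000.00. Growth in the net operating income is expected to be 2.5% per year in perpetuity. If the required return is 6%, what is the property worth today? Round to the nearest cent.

10371428.57

Growing perpetuity: P = D₁ / (r − g) = 363,000.0000 / (0.06 − 0.025) = 10,371,428.57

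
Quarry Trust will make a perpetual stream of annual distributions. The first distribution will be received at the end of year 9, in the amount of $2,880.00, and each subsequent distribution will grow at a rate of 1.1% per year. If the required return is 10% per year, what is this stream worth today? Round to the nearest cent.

$15095.97

Value at end of year 8: C₁ / (r − g) = $2,880.00 / (0.1 − 0.011) = $32,359.5506
Discount to today: PV = $32,359.5506 / (1 + 0.1)^8 = $32,359.5506 / 2.143589 = $15,095.97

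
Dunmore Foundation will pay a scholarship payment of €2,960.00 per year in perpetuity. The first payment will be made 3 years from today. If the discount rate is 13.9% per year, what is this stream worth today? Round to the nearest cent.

€16414.57

Value at end of year 2: C / r = €2,960.00 / 0.139 = €21,294.9640
Discount to today: PV = €21,294.9640 / (1 + 0.139)^2 = €21,294.9640 / 1.297321 = €16,414.57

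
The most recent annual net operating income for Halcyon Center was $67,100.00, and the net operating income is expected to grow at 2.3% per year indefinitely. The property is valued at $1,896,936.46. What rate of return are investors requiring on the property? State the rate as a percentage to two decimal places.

5.92%

D₁ = $67,100.00 × 1.023 = $68,643.3000
P = D₁/(r − g) ⇒ r = D₁/P + g = $68,643.3000/$1,896,936.46 + 0.023 = 0.036186 + 0.023 = 0.059186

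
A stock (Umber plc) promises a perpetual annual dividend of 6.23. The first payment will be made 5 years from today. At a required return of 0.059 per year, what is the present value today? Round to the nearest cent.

Value at end of year 4: C / r = 6.23 / 0.059 = 105.5932
Discount to today: PV = 105.5932 / (1 + 0.059)^4 = 105.5932 / 1.257720 = 83.96

83.96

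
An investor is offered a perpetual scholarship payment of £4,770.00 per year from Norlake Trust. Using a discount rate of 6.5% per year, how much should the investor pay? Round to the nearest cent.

Level perpetuity: PV = C / r = £4,770.00 / 0.065 = £73,384.62

£73384.62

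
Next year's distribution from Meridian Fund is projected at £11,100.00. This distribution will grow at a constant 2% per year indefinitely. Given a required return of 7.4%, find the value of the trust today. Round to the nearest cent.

Growing perpetuity: P = D₁ / (r − g) = £11,100.0000 / (0.074 − 0.02) = £205,555.56

£205555.56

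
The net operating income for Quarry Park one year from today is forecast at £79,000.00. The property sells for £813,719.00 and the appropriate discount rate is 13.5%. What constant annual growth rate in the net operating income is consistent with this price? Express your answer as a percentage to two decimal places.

3.79%

P = D₁/(r−g) ⇒ g = r − D₁/P = 0.135 − £79,000.00/£813,719.00 = 0.037915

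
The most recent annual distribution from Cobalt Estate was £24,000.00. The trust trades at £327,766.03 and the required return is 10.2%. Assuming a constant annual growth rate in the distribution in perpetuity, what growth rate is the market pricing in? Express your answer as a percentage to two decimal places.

P = D₀(1+g)/(r−g) ⇒ P(r−g) = D₀(1+g) ⇒ g(P+D₀) = P·r − D₀
g = (P·r − D₀)/(P + D₀) = (£327,766.03×0.102 − £24,000.00) / (£327,766.03 + £24,000.00) = 0.026814

2.68%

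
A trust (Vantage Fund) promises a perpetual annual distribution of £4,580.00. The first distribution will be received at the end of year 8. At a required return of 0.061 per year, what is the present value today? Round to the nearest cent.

£49605.29

Value at end of year 7: C / r = £4,580.00 / 0.061 = £75,081.9672
Discount to today: PV = £75,081.9672 / (1 + 0.061)^7 = £75,081.9672 / 1.513588 = £49,605.29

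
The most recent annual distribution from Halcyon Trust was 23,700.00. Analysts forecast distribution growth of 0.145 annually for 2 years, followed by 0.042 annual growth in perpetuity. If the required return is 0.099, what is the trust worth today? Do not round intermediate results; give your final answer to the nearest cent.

520697.81

D_1 = 27136.50000
D_2 = 31071.29250
Terminal value at year 2: TV = D_2×(1+g_2)/(r−g_2) = 32376.28679/0.057 = 568005.03132
P_0 = D_1/(1+r)^1 + D_2/(1+r)^2 + TV/(1+r)^2
    = 24691.99272 + 25725.50652 + 470280.31217 = 520697.81141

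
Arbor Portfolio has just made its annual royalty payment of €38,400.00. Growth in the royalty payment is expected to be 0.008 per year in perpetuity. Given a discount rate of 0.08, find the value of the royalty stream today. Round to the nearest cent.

€537600.00

D₁ = D₀ × (1 + g) = €38,400.00 × 1.008 = €38,707.2000
Growing perpetuity: P = D₁ / (r − g) = €38,707.2000 / (0.08 − 0.008) = €537,600.00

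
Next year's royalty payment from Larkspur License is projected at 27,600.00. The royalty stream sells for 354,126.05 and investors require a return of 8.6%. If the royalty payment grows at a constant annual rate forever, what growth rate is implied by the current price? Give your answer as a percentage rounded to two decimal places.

0.81%

P = D₁/(r−g) ⇒ g = r − D₁/P = 0.086 − 27,600.00/354,126.05 = 0.008062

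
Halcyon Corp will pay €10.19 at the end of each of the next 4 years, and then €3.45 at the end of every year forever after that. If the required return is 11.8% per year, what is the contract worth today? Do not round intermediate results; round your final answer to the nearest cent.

PV of 4-year annuity: €10.19 × [1 − (1+0.118)^−4] / 0.118 = 31.08141
Perpetuity value at year 4: €3.45 / 0.118 = 29.23729
PV of perpetuity: 29.23729 / (1+0.118)^4 = 18.71414
Total PV = 31.08141 + 18.71414 = 49.79555

€49.80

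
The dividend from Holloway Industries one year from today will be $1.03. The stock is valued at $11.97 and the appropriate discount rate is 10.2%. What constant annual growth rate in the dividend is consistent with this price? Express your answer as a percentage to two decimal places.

P = D₁/(r−g) ⇒ g = r − D₁/P = 0.102 − $1.03/$11.97 = 0.015952

1.60%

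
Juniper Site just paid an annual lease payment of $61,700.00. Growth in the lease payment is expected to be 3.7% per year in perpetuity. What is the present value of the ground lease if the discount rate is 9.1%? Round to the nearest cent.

$1184868.52

D₁ = D₀ × (1 + g) = $61,700.00 × 1.037 = $63,982.9000
Growing perpetuity: P = D₁ / (r − g) = $63,982.9000 / (0.091 − 0.037) = $1,184,868.52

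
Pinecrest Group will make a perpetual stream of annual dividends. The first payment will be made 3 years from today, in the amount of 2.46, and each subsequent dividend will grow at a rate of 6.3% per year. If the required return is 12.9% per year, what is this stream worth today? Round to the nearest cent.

Value at end of year 2: C₁ / (r − g) = 2.46 / (0.129 − 0.063) = 37.2727
Discount to today: PV = 37.2727 / (1 + 0.129)^2 = 37.2727 / 1.274641 = 29.24

29.24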